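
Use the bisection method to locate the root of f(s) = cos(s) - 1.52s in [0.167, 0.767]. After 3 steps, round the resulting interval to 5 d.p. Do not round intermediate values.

f(0.167000) = 0.732248, f(0.767000) = -0.445844 (opposite signs)
step 1: m = 0.467000, f(m) = 0.183083 > 0 → root in [0.467000, 0.767000]
step 2: m = 0.617000, f(m) = -0.122222 < 0 → root in [0.467000, 0.617000]
step 3: m = 0.542000, f(m) = 0.032839 > 0 → root in [0.542000, 0.617000]

[0.54200, 0.61700]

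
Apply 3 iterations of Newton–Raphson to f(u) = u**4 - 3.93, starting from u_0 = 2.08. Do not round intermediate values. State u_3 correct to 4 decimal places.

1.4110

f'(u) = 4u**3
u_0 = 2.080000: f = 14.787737, f' = 35.995648 → u_1 = 2.080000 - (14.787737)/(35.995648) = 1.669180
u_1 = 1.669180: f = 3.832695, f' = 18.602418 → u_2 = 1.669180 - (3.832695)/(18.602418) = 1.463148
u_2 = 1.463148: f = 0.653030, f' = 12.529235 → u_3 = 1.463148 - (0.653030)/(12.529235) = 1.411027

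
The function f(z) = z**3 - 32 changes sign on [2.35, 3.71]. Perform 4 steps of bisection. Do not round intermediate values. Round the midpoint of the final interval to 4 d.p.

f(2.350000) = -19.022125, f(3.710000) = 19.064811 (opposite signs)
step 1: m = 3.030000, f(m) = -4.181873 < 0 → root in [3.030000, 3.710000]
step 2: m = 3.370000, f(m) = 6.272753 > 0 → root in [3.030000, 3.370000]
step 3: m = 3.200000, f(m) = 0.768000 > 0 → root in [3.030000, 3.200000]
step 4: m = 3.115000, f(m) = -1.774454 < 0 → root in [3.115000, 3.200000]
Midpoint of [3.115000, 3.200000] = 3.157500

3.1575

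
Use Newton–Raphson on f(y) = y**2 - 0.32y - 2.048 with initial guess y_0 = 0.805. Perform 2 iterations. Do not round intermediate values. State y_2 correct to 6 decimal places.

f'(y) = 2y - 0.32
y_0 = 0.805000: f = -1.657575, f' = 1.290000 → y_1 = 0.805000 - (-1.657575)/(1.290000) = 2.089942
y_1 = 2.089942: f = 1.651076, f' = 3.859884 → y_2 = 2.089942 - (1.651076)/(3.859884) = 1.662189

1.662189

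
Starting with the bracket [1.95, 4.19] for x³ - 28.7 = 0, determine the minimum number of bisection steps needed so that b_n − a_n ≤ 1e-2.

Initial width b − a = 4.19 − 1.95 = 2.240000.
After n steps the width is (b−a)/2^n; need (b−a)/2^n ≤ 1e-2.
So n ≥ log₂(2.240000/1e-2) = log₂(224.0000) ≈ 7.8074.
Hence n = 8.

8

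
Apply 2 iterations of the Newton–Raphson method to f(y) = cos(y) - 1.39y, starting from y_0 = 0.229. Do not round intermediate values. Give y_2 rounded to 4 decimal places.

f'(y) = -sin(y) - 1.39
y_0 = 0.229000: f = 0.655584, f' = -1.617004 → y_1 = 0.229000 - (0.655584)/(-1.617004) = 0.634431
y_1 = 0.634431: f = -0.076451, f' = -1.982720 → y_2 = 0.634431 - (-0.076451)/(-1.982720) = 0.595873

0.5959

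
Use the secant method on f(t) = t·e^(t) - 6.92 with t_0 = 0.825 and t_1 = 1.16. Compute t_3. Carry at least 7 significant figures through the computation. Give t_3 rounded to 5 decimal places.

f(t_0) = -5.037448, f(t_1) = -3.219677
t_2 = 1.160000 - (-3.219677)·(1.160000 - 0.825000)/(-3.219677 - (-5.037448)) = 1.753360; f(t_2) = 3.203843
t_3 = 1.753360 - (3.203843)·(1.753360 - 1.160000)/(3.203843 - (-3.219677)) = 1.457411; f(t_3) = -0.660672

1.45741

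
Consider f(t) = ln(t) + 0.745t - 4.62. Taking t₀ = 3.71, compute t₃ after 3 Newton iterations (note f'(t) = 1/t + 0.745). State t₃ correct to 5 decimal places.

4.25697

t_0 = 3.710000: f = -0.545018, f' = 1.014542 → t_1 = 3.710000 - (-0.545018)/(1.014542) = 4.247206
t_1 = 4.247206: f = -0.009570, f' = 0.980449 → t_2 = 4.247206 - (-0.009570)/(0.980449) = 4.256967
t_2 = 4.256967: f = -0.000003, f' = 0.979909 → t_3 = 4.256967 - (-0.000003)/(0.979909) = 4.256970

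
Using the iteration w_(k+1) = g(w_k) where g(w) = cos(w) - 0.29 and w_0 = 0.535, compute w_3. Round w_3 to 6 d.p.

0.561605

w_1 = g(0.535000) = 0.570269
w_2 = g(0.570269) = 0.551756
w_3 = g(0.551756) = 0.561605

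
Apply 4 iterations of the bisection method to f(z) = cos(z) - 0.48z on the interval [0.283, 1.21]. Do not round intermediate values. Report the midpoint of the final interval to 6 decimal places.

1.065156

f(0.283000) = 0.824382, f(1.210000) = -0.227781 (opposite signs)
step 1: m = 0.746500, f(m) = 0.375750 > 0 → root in [0.746500, 1.210000]
step 2: m = 0.978250, f(m) = 0.088915 > 0 → root in [0.978250, 1.210000]
step 3: m = 1.094125, f(m) = -0.066356 < 0 → root in [0.978250, 1.094125]
step 4: m = 1.036188, f(m) = 0.012134 > 0 → root in [1.036188, 1.094125]
Midpoint of [1.036188, 1.094125] = 1.065156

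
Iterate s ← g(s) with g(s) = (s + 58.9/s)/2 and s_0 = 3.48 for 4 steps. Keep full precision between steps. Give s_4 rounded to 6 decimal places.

s_1 = g(3.480000) = 10.202644
s_2 = g(10.202644) = 7.987829
s_3 = g(7.987829) = 7.680774
s_4 = g(7.680774) = 7.674636

7.674636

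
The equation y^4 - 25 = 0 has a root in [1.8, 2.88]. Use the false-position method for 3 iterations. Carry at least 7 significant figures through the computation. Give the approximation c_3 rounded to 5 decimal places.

2.21521

f(1.800000) = -14.502400, f(2.880000) = 43.797071
step 1: c = 2.068658, f(c) = -6.687215 < 0 → new bracket [2.068658, 2.880000]
step 2: c = 2.176129, f(c) = -2.574684 < 0 → new bracket [2.176129, 2.880000]
step 3: c = 2.215210, f(c) = -0.919834 < 0 → new bracket [2.215210, 2.880000]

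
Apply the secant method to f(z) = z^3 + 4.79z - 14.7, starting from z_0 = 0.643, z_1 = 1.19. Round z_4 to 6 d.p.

Secant update: z_(k+1) = z_k − f(z_k)·(z_k − z_(k-1))/(f(z_k) − f(z_(k-1))).
f(z_0) = -11.354182, f(z_1) = -7.314741
z_2 = 1.190000 - (-7.314741)·(1.190000 - 0.643000)/(-7.314741 - (-11.354182)) = 2.180524; f(z_2) = 6.112413
z_3 = 2.180524 - (6.112413)·(2.180524 - 1.190000)/(6.112413 - (-7.314741)) = 1.729610; f(z_3) = -1.240953
z_4 = 1.729610 - (-1.240953)·(1.729610 - 2.180524)/(-1.240953 - (6.112413)) = 1.805706; f(z_4) = -0.163028

1.805706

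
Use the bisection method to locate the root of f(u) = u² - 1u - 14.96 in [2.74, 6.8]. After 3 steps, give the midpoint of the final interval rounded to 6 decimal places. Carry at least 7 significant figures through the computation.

f(2.740000) = -10.192400, f(6.800000) = 24.480000 (opposite signs)
step 1: m = 4.770000, f(m) = 3.022900 > 0 → root in [2.740000, 4.770000]
step 2: m = 3.755000, f(m) = -4.614975 < 0 → root in [3.755000, 4.770000]
step 3: m = 4.262500, f(m) = -1.053594 < 0 → root in [4.262500, 4.770000]
Midpoint of [4.262500, 4.770000] = 4.516250

4.516250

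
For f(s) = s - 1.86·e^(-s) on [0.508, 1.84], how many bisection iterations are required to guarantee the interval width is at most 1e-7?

24

Initial width b − a = 1.84 − 0.508 = 1.332000.
After n steps the width is (b−a)/2^n; need (b−a)/2^n ≤ 1e-7.
So n ≥ log₂(1.332000/1e-7) = log₂(13320000.0000) ≈ 23.6671.
Hence n = 24.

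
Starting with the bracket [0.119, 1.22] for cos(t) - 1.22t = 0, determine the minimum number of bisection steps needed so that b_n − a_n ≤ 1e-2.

7

Initial width b − a = 1.22 − 0.119 = 1.101000.
After n steps the width is (b−a)/2^n; need (b−a)/2^n ≤ 1e-2.
So n ≥ log₂(1.101000/1e-2) = log₂(110.1000) ≈ 6.7827.
Hence n = 7.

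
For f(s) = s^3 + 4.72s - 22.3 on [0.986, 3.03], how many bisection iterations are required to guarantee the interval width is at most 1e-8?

28

Initial width b − a = 3.03 − 0.986 = 2.044000.
After n steps the width is (b−a)/2^n; need (b−a)/2^n ≤ 1e-8.
So n ≥ log₂(2.044000/1e-8) = log₂(204400000.0000) ≈ 27.6068.
Hence n = 28.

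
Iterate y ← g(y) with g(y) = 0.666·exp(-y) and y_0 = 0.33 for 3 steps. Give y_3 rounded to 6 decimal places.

y_1 = g(0.330000) = 0.478803
y_2 = g(0.478803) = 0.412603
y_3 = g(0.412603) = 0.440842

0.440842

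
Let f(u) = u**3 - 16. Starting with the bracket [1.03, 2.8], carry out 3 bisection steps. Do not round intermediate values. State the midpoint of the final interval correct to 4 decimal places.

f(1.030000) = -14.907273, f(2.800000) = 5.952000 (opposite signs)
step 1: m = 1.915000, f(m) = -8.977264 < 0 → root in [1.915000, 2.800000]
step 2: m = 2.357500, f(m) = -2.897472 < 0 → root in [2.357500, 2.800000]
step 3: m = 2.578750, f(m) = 1.148563 > 0 → root in [2.357500, 2.578750]
Midpoint of [2.357500, 2.578750] = 2.468125

2.4681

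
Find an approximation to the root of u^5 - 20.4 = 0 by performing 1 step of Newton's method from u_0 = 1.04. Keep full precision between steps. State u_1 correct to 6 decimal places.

4.319601

f'(u) = 5u^4
u_0 = 1.040000: f = -19.183347, f' = 5.849293 → u_1 = 1.040000 - (-19.183347)/(5.849293) = 4.319601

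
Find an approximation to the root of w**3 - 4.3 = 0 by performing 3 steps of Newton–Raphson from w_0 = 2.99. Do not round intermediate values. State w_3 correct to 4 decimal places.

1.6340

Newton update: w ← w − f(w)/f'(w).
f'(w) = 3w**2
w_0 = 2.990000: f = 22.430899, f' = 26.820300 → w_1 = 2.990000 - (22.430899)/(26.820300) = 2.153660
w_1 = 2.153660: f = 5.689212, f' = 13.914750 → w_2 = 2.153660 - (5.689212)/(13.914750) = 1.744798
w_2 = 1.744798: f = 1.011721, f' = 9.132957 → w_3 = 1.744798 - (1.011721)/(9.132957) = 1.634021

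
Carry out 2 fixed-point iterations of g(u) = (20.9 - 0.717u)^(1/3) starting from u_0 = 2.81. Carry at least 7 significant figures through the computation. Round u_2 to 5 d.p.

u_1 = g(2.810000) = 2.663018
u_2 = g(2.663018) = 2.667962

2.66796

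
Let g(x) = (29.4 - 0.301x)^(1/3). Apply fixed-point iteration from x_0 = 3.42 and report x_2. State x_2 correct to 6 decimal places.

3.053913

x_1 = g(3.420000) = 3.049927
x_2 = g(3.049927) = 3.053913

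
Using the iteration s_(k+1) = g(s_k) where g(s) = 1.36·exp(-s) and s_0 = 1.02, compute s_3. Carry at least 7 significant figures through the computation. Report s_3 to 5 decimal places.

0.59135

s_1 = g(1.020000) = 0.490409
s_2 = g(0.490409) = 0.832831
s_3 = g(0.832831) = 0.591350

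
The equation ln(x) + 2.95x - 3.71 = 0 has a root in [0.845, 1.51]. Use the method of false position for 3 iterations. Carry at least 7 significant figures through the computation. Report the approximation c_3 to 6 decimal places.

f(0.845000) = -1.385669, f(1.510000) = 1.156610
step 1: c = 1.207458, f(c) = 0.040519 > 0 → new bracket [0.845000, 1.207458]
step 2: c = 1.197160, f(c) = 0.001576 > 0 → new bracket [0.845000, 1.197160]
step 3: c = 1.196760, f(c) = 0.000062 > 0 → new bracket [0.845000, 1.196760]

1.196760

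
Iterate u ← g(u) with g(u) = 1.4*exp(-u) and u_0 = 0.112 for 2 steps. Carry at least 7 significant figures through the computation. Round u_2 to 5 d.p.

0.40044

u_1 = g(0.112000) = 1.251662
u_2 = g(1.251662) = 0.400441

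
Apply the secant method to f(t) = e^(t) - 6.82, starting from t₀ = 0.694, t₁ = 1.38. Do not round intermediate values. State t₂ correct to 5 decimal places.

f(t_0) = -4.818294, f(t_1) = -2.845098
t_2 = 1.380000 - (-2.845098)·(1.380000 - 0.694000)/(-2.845098 - (-4.818294)) = 2.369125; f(t_2) = 3.868040

2.36913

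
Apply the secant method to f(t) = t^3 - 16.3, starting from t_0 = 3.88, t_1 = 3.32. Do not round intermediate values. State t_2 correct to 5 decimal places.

Secant update: t_(k+1) = t_k − f(t_k)·(t_k − t_(k-1))/(f(t_k) − f(t_(k-1))).
f(t_0) = 42.111072, f(t_1) = 20.294368
t_2 = 3.320000 - (20.294368)·(3.320000 - 3.880000)/(20.294368 - (42.111072)) = 2.799076; f(t_2) = 5.630273

2.79908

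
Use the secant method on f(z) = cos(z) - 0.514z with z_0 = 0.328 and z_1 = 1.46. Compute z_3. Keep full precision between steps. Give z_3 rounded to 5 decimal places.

1.01490

f(z_0) = 0.778097, f(z_1) = -0.639870
z_2 = 1.460000 - (-0.639870)·(1.460000 - 0.328000)/(-0.639870 - (0.778097)) = 0.949175; f(z_2) = 0.094478
z_3 = 0.949175 - (0.094478)·(0.949175 - 1.460000)/(0.094478 - (-0.639870)) = 1.014895; f(z_3) = 0.006052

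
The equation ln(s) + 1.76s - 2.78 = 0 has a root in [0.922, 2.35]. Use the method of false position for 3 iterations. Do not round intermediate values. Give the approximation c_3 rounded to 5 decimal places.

1.39189

False-position update: c = (a·f(b) − b·f(a))/(f(b) − f(a)); replace the endpoint whose sign matches f(c).
f(0.922000) = -1.238490, f(2.350000) = 2.210415
step 1: c = 1.434790, f(c) = 0.106249 > 0 → new bracket [0.922000, 1.434790]
step 2: c = 1.394274, f(c) = 0.006296 > 0 → new bracket [0.922000, 1.394274]
step 3: c = 1.391885, f(c) = 0.000377 > 0 → new bracket [0.922000, 1.391885]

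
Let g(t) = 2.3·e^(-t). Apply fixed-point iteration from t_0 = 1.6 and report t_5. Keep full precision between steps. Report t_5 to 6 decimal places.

0.603564

t_1 = g(1.600000) = 0.464362
t_2 = g(0.464362) = 1.445633
t_3 = g(1.445633) = 0.541873
t_4 = g(0.541873) = 1.337813
t_5 = g(1.337813) = 0.603564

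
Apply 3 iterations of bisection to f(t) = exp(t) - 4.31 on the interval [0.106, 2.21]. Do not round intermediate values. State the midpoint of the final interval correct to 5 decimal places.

1.55250

f(0.106000) = -3.198178, f(2.210000) = 4.805716 (opposite signs)
step 1: m = 1.158000, f(m) = -1.126440 < 0 → root in [1.158000, 2.210000]
step 2: m = 1.684000, f(m) = 1.077061 > 0 → root in [1.158000, 1.684000]
step 3: m = 1.421000, f(m) = -0.168740 < 0 → root in [1.421000, 1.684000]
Midpoint of [1.421000, 1.684000] = 1.552500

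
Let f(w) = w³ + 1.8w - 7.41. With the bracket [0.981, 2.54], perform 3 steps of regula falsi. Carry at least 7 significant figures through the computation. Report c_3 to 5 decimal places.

f(0.981000) = -4.700124, f(2.540000) = 13.549064
step 1: c = 1.382524, f(c) = -2.278936 < 0 → new bracket [1.382524, 2.540000]
step 2: c = 1.549179, f(c) = -0.903515 < 0 → new bracket [1.549179, 2.540000]
step 3: c = 1.611121, f(c) = -0.327976 < 0 → new bracket [1.611121, 2.540000]

1.61112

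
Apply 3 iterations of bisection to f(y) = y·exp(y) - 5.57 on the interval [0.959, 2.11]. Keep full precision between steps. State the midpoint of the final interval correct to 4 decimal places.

f(0.959000) = -3.067886, f(2.110000) = 11.833789 (opposite signs)
step 1: m = 1.534500, f(m) = 1.548554 > 0 → root in [0.959000, 1.534500]
step 2: m = 1.246750, f(m) = -1.232535 < 0 → root in [1.246750, 1.534500]
step 3: m = 1.390625, f(m) = 0.016641 > 0 → root in [1.246750, 1.390625]
Midpoint of [1.246750, 1.390625] = 1.318688

1.3187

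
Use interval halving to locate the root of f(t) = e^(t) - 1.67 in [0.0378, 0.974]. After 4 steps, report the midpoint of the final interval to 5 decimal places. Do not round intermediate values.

0.53516

f(0.037800) = -0.631476, f(0.974000) = 0.978517 (opposite signs)
step 1: m = 0.505900, f(m) = -0.011523 < 0 → root in [0.505900, 0.974000]
step 2: m = 0.739950, f(m) = 0.425831 > 0 → root in [0.505900, 0.739950]
step 3: m = 0.622925, f(m) = 0.194373 > 0 → root in [0.505900, 0.622925]
step 4: m = 0.564412, f(m) = 0.088414 > 0 → root in [0.505900, 0.564412]
Midpoint of [0.505900, 0.564412] = 0.535156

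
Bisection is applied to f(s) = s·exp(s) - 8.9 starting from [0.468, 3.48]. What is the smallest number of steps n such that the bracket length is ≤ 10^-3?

Initial width b − a = 3.48 − 0.468 = 3.012000.
After n steps the width is (b−a)/2^n; need (b−a)/2^n ≤ 10^-3.
So n ≥ log₂(3.012000/10^-3) = log₂(3012.0000) ≈ 11.5565.
Hence n = 12.

12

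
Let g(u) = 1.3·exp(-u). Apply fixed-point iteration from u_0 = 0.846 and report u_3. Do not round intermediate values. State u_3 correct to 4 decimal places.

0.6177

u_1 = g(0.846000) = 0.557866
u_2 = g(0.557866) = 0.744158
u_3 = g(0.744158) = 0.617675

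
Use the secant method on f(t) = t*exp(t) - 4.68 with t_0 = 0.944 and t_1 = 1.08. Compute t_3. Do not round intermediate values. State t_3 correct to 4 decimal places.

Secant update: t_(k+1) = t_k − f(t_k)·(t_k − t_(k-1))/(f(t_k) − f(t_(k-1))).
f(t_0) = -2.253692, f(t_1) = -1.499746
t_2 = 1.080000 - (-1.499746)·(1.080000 - 0.944000)/(-1.499746 - (-2.253692)) = 1.350531; f(t_2) = 0.532337
t_3 = 1.350531 - (0.532337)·(1.350531 - 1.080000)/(0.532337 - (-1.499746)) = 1.279661; f(t_3) = -0.079082

1.2797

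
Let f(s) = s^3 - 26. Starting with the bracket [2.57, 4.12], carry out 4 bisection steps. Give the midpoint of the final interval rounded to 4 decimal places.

3.0059

f(2.570000) = -9.025407, f(4.120000) = 43.934528 (opposite signs)
step 1: m = 3.345000, f(m) = 11.427289 > 0 → root in [2.570000, 3.345000]
step 2: m = 2.957500, f(m) = -0.131321 < 0 → root in [2.957500, 3.345000]
step 3: m = 3.151250, f(m) = 5.293099 > 0 → root in [2.957500, 3.151250]
step 4: m = 3.054375, f(m) = 2.494896 > 0 → root in [2.957500, 3.054375]
Midpoint of [2.957500, 3.054375] = 3.005937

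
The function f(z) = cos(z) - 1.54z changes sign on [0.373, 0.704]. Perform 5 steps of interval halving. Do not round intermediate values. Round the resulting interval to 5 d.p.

f(0.373000) = 0.356818, f(0.704000) = -0.321901 (opposite signs)
step 1: m = 0.538500, f(m) = 0.029189 > 0 → root in [0.538500, 0.704000]
step 2: m = 0.621250, f(m) = -0.143573 < 0 → root in [0.538500, 0.621250]
step 3: m = 0.579875, f(m) = -0.056476 < 0 → root in [0.538500, 0.579875]
step 4: m = 0.559187, f(m) = -0.013462 < 0 → root in [0.538500, 0.559187]
step 5: m = 0.548844, f(m) = 0.007909 > 0 → root in [0.548844, 0.559187]

[0.54884, 0.55919]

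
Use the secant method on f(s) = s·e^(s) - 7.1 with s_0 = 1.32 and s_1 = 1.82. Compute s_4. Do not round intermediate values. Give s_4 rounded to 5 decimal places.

Secant update: s_(k+1) = s_k − f(s_k)·(s_k − s_(k-1))/(f(s_k) − f(s_(k-1))).
f(s_0) = -2.158684, f(s_1) = 4.132782
s_2 = 1.820000 - (4.132782)·(1.820000 - 1.320000)/(4.132782 - (-2.158684)) = 1.491556; f(s_2) = -0.471512
s_3 = 1.491556 - (-0.471512)·(1.491556 - 1.820000)/(-0.471512 - (4.132782)) = 1.525191; f(s_3) = -0.090185
s_4 = 1.525191 - (-0.090185)·(1.525191 - 1.491556)/(-0.090185 - (-0.471512)) = 1.533146; f(s_4) = 0.002651

1.53315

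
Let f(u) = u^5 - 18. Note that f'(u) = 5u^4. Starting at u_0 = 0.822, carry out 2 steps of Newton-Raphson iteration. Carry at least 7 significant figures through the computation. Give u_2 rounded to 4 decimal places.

6.8350

Newton update: u ← u − f(u)/f'(u).
u_0 = 0.822000: f = -17.624717, f' = 2.282744 → u_1 = 0.822000 - (-17.624717)/(2.282744) = 8.542846
u_1 = 8.542846: f = 45482.148374, f' = 26630.557274 → u_2 = 8.542846 - (45482.148374)/(26630.557274) = 6.834952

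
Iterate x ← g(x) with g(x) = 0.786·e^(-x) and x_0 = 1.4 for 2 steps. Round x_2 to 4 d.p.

x_1 = g(1.400000) = 0.193825
x_2 = g(0.193825) = 0.647508

0.6475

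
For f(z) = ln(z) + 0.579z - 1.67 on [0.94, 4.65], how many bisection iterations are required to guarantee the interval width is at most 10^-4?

Initial width b − a = 4.65 − 0.94 = 3.710000.
After n steps the width is (b−a)/2^n; need (b−a)/2^n ≤ 10^-4.
So n ≥ log₂(3.710000/10^-4) = log₂(37100.0000) ≈ 15.1791.
Hence n = 16.

16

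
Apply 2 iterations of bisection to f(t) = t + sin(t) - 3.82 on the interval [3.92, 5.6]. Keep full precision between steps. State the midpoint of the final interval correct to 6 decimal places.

4.970000

f(3.920000) = -0.602146, f(5.600000) = 1.148733 (opposite signs)
step 1: m = 4.760000, f(m) = -0.058867 < 0 → root in [4.760000, 5.600000]
step 2: m = 5.180000, f(m) = 0.467352 > 0 → root in [4.760000, 5.180000]
Midpoint of [4.760000, 5.180000] = 4.970000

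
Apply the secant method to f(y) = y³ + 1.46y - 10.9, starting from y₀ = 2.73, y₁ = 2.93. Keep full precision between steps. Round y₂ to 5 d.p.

2.20318

f(y_0) = 13.432217, f(y_1) = 18.531557
y_2 = 2.930000 - (18.531557)·(2.930000 - 2.730000)/(18.531557 - (13.432217)) = 2.203178; f(y_2) = 3.010855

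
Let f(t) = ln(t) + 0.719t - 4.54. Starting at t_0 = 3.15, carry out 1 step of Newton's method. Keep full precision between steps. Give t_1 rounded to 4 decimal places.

Newton update: t ← t − f(t)/f'(t).
f'(t) = 1/t + 0.719
t_0 = 3.150000: f = -1.127748, f' = 1.036460 → t_1 = 3.150000 - (-1.127748)/(1.036460) = 4.238076

4.2381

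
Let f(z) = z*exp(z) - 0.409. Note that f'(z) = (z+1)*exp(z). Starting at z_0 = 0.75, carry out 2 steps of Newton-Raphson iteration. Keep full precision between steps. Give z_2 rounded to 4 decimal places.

0.3157

z_0 = 0.750000: f = 1.178750, f' = 3.704750 → z_1 = 0.750000 - (1.178750)/(3.704750) = 0.431827
z_1 = 0.431827: f = 0.256044, f' = 2.205113 → z_2 = 0.431827 - (0.256044)/(2.205113) = 0.315714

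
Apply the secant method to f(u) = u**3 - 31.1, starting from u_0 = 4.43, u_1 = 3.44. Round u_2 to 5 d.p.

3.23426

f(u_0) = 55.838307, f(u_1) = 9.607584
u_2 = 3.440000 - (9.607584)·(3.440000 - 4.430000)/(9.607584 - (55.838307)) = 3.234260; f(u_2) = 2.731776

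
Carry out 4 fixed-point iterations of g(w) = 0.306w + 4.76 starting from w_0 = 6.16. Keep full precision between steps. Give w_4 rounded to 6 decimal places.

6.852663

w_1 = g(6.160000) = 6.644960
w_2 = g(6.644960) = 6.793358
w_3 = g(6.793358) = 6.838767
w_4 = g(6.838767) = 6.852663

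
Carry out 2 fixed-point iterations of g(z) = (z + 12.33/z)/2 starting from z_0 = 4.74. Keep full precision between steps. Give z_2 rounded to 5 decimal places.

3.51486

z_1 = g(4.740000) = 3.670633
z_2 = g(3.670633) = 3.514863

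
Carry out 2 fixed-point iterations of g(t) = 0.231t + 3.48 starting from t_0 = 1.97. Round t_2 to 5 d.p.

4.38900

t_1 = g(1.970000) = 3.935070
t_2 = g(3.935070) = 4.389001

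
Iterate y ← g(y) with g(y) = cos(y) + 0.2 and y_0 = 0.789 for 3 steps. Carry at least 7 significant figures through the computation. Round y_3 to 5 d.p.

y_1 = g(0.789000) = 0.904555
y_2 = g(0.904555) = 0.818035
y_3 = g(0.818035) = 0.883656

0.88366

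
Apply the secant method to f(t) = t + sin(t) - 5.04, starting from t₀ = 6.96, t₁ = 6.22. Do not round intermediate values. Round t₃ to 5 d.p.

f(t_0) = 2.546313, f(t_1) = 1.116857
t_2 = 6.220000 - (1.116857)·(6.220000 - 6.960000)/(1.116857 - (2.546313)) = 5.641826; f(t_2) = 0.003541
t_3 = 5.641826 - (0.003541)·(5.641826 - 6.220000)/(0.003541 - (1.116857)) = 5.639987; f(t_3) = 0.000230

5.63999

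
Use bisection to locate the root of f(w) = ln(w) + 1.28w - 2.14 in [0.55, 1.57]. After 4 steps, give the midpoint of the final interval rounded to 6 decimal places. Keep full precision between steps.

f(0.550000) = -2.033837, f(1.570000) = 0.320676 (opposite signs)
step 1: m = 1.060000, f(m) = -0.724931 < 0 → root in [1.060000, 1.570000]
step 2: m = 1.315000, f(m) = -0.182963 < 0 → root in [1.315000, 1.570000]
step 3: m = 1.442500, f(m) = 0.072778 > 0 → root in [1.315000, 1.442500]
step 4: m = 1.378750, f(m) = -0.054023 < 0 → root in [1.378750, 1.442500]
Midpoint of [1.378750, 1.442500] = 1.410625

1.410625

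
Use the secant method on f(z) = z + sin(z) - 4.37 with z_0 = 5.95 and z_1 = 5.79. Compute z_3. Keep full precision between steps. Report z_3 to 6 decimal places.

Secant update: z_(k+1) = z_k − f(z_k)·(z_k − z_(k-1))/(f(z_k) − f(z_(k-1))).
f(z_0) = 1.252945, f(z_1) = 0.946566
z_2 = 5.790000 - (0.946566)·(5.790000 - 5.950000)/(0.946566 - (1.252945)) = 5.295676; f(z_2) = 0.091019
z_3 = 5.295676 - (0.091019)·(5.295676 - 5.790000)/(0.091019 - (0.946566)) = 5.243086; f(z_3) = 0.010632

5.243086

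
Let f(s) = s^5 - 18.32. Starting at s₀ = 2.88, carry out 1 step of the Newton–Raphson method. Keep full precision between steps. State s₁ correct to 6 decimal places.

2.357258

f'(s) = 5s⁴
s_0 = 2.880000: f = 179.815566, f' = 343.985357 → s_1 = 2.880000 - (179.815566)/(343.985357) = 2.357258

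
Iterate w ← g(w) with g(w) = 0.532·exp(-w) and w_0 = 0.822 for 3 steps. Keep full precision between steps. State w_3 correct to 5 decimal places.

w_1 = g(0.822000) = 0.233841
w_2 = g(0.233841) = 0.421071
w_3 = g(0.421071) = 0.349175

0.34917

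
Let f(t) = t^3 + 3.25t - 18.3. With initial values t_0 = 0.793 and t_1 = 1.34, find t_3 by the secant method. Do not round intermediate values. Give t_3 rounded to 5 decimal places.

f(t_0) = -15.224073, f(t_1) = -11.538896
t_2 = 1.340000 - (-11.538896)·(1.340000 - 0.793000)/(-11.538896 - (-15.224073)) = 3.052747; f(t_2) = 20.070790
t_3 = 3.052747 - (20.070790)·(3.052747 - 1.340000)/(20.070790 - (-11.538896)) = 1.965226; f(t_3) = -4.323083

1.96523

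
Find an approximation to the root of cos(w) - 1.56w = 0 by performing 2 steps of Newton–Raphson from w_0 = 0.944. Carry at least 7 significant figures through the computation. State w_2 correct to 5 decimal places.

0.54747

f'(w) = -sin(w) - 1.56
w_0 = 0.944000: f = -0.886087, f' = -2.369911 → w_1 = 0.944000 - (-0.886087)/(-2.369911) = 0.570110
w_1 = 0.570110: f = -0.047529, f' = -2.099724 → w_2 = 0.570110 - (-0.047529)/(-2.099724) = 0.547474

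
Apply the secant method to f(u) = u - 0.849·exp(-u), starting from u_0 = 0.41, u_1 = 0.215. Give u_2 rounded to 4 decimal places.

0.5046

f(u_0) = -0.153439, f(u_1) = -0.469754
u_2 = 0.215000 - (-0.469754)·(0.215000 - 0.410000)/(-0.469754 - (-0.153439)) = 0.504591; f(u_2) = -0.007994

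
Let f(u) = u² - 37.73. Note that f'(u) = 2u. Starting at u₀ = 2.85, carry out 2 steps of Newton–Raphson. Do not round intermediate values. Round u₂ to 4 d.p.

6.3673

u_0 = 2.850000: f = -29.607500, f' = 5.700000 → u_1 = 2.850000 - (-29.607500)/(5.700000) = 8.044298
u_1 = 8.044298: f = 26.980734, f' = 16.088596 → u_2 = 8.044298 - (26.980734)/(16.088596) = 6.367288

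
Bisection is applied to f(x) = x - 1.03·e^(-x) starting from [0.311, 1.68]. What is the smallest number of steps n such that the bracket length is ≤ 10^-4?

14

Initial width b − a = 1.68 − 0.311 = 1.369000.
After n steps the width is (b−a)/2^n; need (b−a)/2^n ≤ 10^-4.
So n ≥ log₂(1.369000/10^-4) = log₂(13690.0000) ≈ 13.7408.
Hence n = 14.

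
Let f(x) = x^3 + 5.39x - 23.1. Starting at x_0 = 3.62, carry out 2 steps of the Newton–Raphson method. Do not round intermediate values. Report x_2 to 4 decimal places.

f'(x) = 3x^2 + 5.39
x_0 = 3.620000: f = 43.849728, f' = 44.703200 → x_1 = 3.620000 - (43.849728)/(44.703200) = 2.639092
x_1 = 2.639092: f = 9.505470, f' = 26.284419 → x_2 = 2.639092 - (9.505470)/(26.284419) = 2.277453

2.2775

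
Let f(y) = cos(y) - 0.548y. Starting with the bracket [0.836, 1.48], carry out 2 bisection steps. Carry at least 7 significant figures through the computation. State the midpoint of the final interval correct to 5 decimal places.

0.91650

f(0.836000) = 0.212308, f(1.480000) = -0.720368 (opposite signs)
step 1: m = 1.158000, f(m) = -0.233412 < 0 → root in [0.836000, 1.158000]
step 2: m = 0.997000, f(m) = -0.003532 < 0 → root in [0.836000, 0.997000]
Midpoint of [0.836000, 0.997000] = 0.916500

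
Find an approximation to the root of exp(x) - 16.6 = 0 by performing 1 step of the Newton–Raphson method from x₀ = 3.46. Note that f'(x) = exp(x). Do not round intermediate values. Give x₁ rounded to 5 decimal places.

2.98173

x_0 = 3.460000: f = 15.216977, f' = 31.816977 → x_1 = 3.460000 - (15.216977)/(31.816977) = 2.981734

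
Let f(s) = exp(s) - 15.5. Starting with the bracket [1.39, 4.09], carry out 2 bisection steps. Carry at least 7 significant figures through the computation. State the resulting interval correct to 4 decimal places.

f(1.390000) = -11.485150, f(4.090000) = 44.239892 (opposite signs)
step 1: m = 2.740000, f(m) = -0.013015 < 0 → root in [2.740000, 4.090000]
step 2: m = 3.415000, f(m) = 14.916949 > 0 → root in [2.740000, 3.415000]

[2.7400, 3.4150]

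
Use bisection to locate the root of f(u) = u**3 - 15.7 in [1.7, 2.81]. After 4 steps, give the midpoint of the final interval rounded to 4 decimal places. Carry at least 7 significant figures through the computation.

f(1.700000) = -10.787000, f(2.810000) = 6.488041 (opposite signs)
step 1: m = 2.255000, f(m) = -4.233269 < 0 → root in [2.255000, 2.810000]
step 2: m = 2.532500, f(m) = 0.542331 > 0 → root in [2.255000, 2.532500]
step 3: m = 2.393750, f(m) = -1.983719 < 0 → root in [2.393750, 2.532500]
step 4: m = 2.463125, f(m) = -0.756258 < 0 → root in [2.463125, 2.532500]
Midpoint of [2.463125, 2.532500] = 2.497812

2.4978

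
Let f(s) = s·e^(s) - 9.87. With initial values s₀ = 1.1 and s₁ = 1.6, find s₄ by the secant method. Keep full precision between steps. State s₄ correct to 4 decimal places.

1.7369

f(s_0) = -6.565417, f(s_1) = -1.945148
s_2 = 1.600000 - (-1.945148)·(1.600000 - 1.100000)/(-1.945148 - (-6.565417)) = 1.810502; f(s_2) = 1.198525
s_3 = 1.810502 - (1.198525)·(1.810502 - 1.600000)/(1.198525 - (-1.945148)) = 1.730248; f(s_3) = -0.107851
s_4 = 1.730248 - (-0.107851)·(1.730248 - 1.810502)/(-0.107851 - (1.198525)) = 1.736873; f(s_4) = -0.005327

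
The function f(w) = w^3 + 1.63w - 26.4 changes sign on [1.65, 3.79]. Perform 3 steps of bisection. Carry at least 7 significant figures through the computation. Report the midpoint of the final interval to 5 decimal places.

f(1.650000) = -19.218375, f(3.790000) = 34.217639 (opposite signs)
step 1: m = 2.720000, f(m) = -1.842752 < 0 → root in [2.720000, 3.790000]
step 2: m = 3.255000, f(m) = 13.392456 > 0 → root in [2.720000, 3.255000]
step 3: m = 2.987500, f(m) = 5.133529 > 0 → root in [2.720000, 2.987500]
Midpoint of [2.720000, 2.987500] = 2.853750

2.85375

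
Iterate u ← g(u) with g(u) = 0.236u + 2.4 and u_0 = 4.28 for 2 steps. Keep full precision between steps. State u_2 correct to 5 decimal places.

u_1 = g(4.280000) = 3.410080
u_2 = g(3.410080) = 3.204779

3.20478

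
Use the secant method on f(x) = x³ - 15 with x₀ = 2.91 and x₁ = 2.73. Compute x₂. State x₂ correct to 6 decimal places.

2.505975

Secant update: x_(k+1) = x_k − f(x_k)·(x_k − x_(k-1))/(f(x_k) − f(x_(k-1))).
f(x_0) = 9.642171, f(x_1) = 5.346417
x_2 = 2.730000 - (5.346417)·(2.730000 - 2.910000)/(5.346417 - (9.642171)) = 2.505975; f(x_2) = 0.737305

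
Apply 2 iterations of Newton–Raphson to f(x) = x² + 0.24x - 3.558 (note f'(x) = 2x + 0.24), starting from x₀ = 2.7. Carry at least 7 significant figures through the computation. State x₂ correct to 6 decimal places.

x_0 = 2.700000: f = 4.380000, f' = 5.640000 → x_1 = 2.700000 - (4.380000)/(5.640000) = 1.923404
x_1 = 1.923404: f = 0.603101, f' = 4.086809 → x_2 = 1.923404 - (0.603101)/(4.086809) = 1.775832

1.775832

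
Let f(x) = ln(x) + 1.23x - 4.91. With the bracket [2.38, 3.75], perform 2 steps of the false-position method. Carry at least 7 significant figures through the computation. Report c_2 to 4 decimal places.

f(2.380000) = -1.115500, f(3.750000) = 1.024256
step 1: c = 3.094210, f(c) = 0.025411 > 0 → new bracket [2.380000, 3.094210]
step 2: c = 3.078303, f(c) = 0.000691 > 0 → new bracket [2.380000, 3.078303]

3.0783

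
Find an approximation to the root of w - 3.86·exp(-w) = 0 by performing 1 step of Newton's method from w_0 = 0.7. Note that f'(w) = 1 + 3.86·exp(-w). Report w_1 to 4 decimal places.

1.1172

w_0 = 0.700000: f = -1.216819, f' = 2.916819 → w_1 = 0.700000 - (-1.216819)/(2.916819) = 1.117173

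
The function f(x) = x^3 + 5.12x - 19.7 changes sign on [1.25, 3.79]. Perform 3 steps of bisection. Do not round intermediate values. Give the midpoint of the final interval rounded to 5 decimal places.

2.04375

f(1.250000) = -11.346875, f(3.790000) = 54.144739 (opposite signs)
step 1: m = 2.520000, f(m) = 9.205408 > 0 → root in [1.250000, 2.520000]
step 2: m = 1.885000, f(m) = -3.350971 < 0 → root in [1.885000, 2.520000]
step 3: m = 2.202500, f(m) = 2.261141 > 0 → root in [1.885000, 2.202500]
Midpoint of [1.885000, 2.202500] = 2.043750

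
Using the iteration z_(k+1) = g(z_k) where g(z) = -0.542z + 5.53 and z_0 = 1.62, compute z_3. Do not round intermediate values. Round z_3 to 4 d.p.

3.8993

z_1 = g(1.620000) = 4.651960
z_2 = g(4.651960) = 3.008638
z_3 = g(3.008638) = 3.899318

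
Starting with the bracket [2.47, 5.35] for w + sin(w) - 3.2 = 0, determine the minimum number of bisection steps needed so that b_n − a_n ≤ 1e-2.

9

Initial width b − a = 5.35 − 2.47 = 2.880000.
After n steps the width is (b−a)/2^n; need (b−a)/2^n ≤ 1e-2.
So n ≥ log₂(2.880000/1e-2) = log₂(288.0000) ≈ 8.1699.
Hence n = 9.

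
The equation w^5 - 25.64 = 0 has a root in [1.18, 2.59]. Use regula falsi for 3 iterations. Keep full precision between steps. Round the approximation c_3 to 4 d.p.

1.7770

False-position update: c = (a·f(b) − b·f(a))/(f(b) − f(a)); replace the endpoint whose sign matches f(c).
f(1.180000) = -23.352242, f(2.590000) = 90.906389
step 1: c = 1.468177, f(c) = -18.818318 < 0 → new bracket [1.468177, 2.590000]
step 2: c = 1.660575, f(c) = -13.013234 < 0 → new bracket [1.660575, 2.590000]
step 3: c = 1.776961, f(c) = -7.923023 < 0 → new bracket [1.776961, 2.590000]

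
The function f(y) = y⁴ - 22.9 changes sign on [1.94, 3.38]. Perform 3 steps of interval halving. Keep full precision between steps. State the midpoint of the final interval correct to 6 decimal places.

f(1.940000) = -8.735315, f(3.380000) = 107.616915 (opposite signs)
step 1: m = 2.660000, f(m) = 27.164115 > 0 → root in [1.940000, 2.660000]
step 2: m = 2.300000, f(m) = 5.084100 > 0 → root in [1.940000, 2.300000]
step 3: m = 2.120000, f(m) = -2.700369 < 0 → root in [2.120000, 2.300000]
Midpoint of [2.120000, 2.300000] = 2.210000

2.210000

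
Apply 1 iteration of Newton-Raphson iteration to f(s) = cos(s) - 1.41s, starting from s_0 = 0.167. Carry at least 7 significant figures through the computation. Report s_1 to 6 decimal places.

Newton update: s ← s − f(s)/f'(s).
f'(s) = -sin(s) - 1.41
s_0 = 0.167000: f = 0.750618, f' = -1.576225 → s_1 = 0.167000 - (0.750618)/(-1.576225) = 0.643212

0.643212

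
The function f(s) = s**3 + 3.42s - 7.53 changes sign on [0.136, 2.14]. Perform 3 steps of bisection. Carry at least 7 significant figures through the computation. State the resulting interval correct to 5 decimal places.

[1.38850, 1.63900]

f(0.136000) = -7.062365, f(2.140000) = 9.589144 (opposite signs)
step 1: m = 1.138000, f(m) = -2.164280 < 0 → root in [1.138000, 2.140000]
step 2: m = 1.639000, f(m) = 2.478260 > 0 → root in [1.138000, 1.639000]
step 3: m = 1.388500, f(m) = -0.104396 < 0 → root in [1.388500, 1.639000]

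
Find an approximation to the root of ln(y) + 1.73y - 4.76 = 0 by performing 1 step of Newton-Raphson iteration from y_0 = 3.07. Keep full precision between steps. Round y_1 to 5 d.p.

Newton update: y ← y − f(y)/f'(y).
f'(y) = 1/y + 1.73
y_0 = 3.070000: f = 1.672778, f' = 2.055733 → y_1 = 3.070000 - (1.672778)/(2.055733) = 2.256287

2.25629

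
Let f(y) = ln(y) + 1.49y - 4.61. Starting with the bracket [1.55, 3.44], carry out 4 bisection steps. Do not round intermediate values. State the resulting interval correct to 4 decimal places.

[2.3769, 2.4950]

f(1.550000) = -1.862245, f(3.440000) = 1.751071 (opposite signs)
step 1: m = 2.495000, f(m) = 0.021839 > 0 → root in [1.550000, 2.495000]
step 2: m = 2.022500, f(m) = -0.892141 < 0 → root in [2.022500, 2.495000]
step 3: m = 2.258750, f(m) = -0.429651 < 0 → root in [2.258750, 2.495000]
step 4: m = 2.376875, f(m) = -0.202670 < 0 → root in [2.376875, 2.495000]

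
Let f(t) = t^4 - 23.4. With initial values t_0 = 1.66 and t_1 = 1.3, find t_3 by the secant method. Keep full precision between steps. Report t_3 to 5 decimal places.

f(t_0) = -15.806669, f(t_1) = -20.543900
t_2 = 1.300000 - (-20.543900)·(1.300000 - 1.660000)/(-20.543900 - (-15.806669)) = 2.861208; f(t_2) = 43.618976
t_3 = 2.861208 - (43.618976)·(2.861208 - 1.300000)/(43.618976 - (-20.543900)) = 1.799873; f(t_3) = -12.905357

1.79987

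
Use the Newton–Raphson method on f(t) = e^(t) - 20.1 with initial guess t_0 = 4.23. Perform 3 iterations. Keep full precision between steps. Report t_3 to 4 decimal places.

f'(t) = e^(t)
t_0 = 4.230000: f = 48.617232, f' = 68.717232 → t_1 = 4.230000 - (48.617232)/(68.717232) = 3.522503
t_1 = 3.522503: f = 13.769099, f' = 33.869099 → t_2 = 3.522503 - (13.769099)/(33.869099) = 3.115964
t_2 = 3.115964: f = 2.455171, f' = 22.555171 → t_3 = 3.115964 - (2.455171)/(22.555171) = 3.007113

3.0071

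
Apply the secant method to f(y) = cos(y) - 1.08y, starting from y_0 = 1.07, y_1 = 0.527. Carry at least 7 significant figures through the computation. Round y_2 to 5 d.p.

0.69212

Secant update: y_(k+1) = y_k − f(y_k)·(y_k − y_(k-1))/(f(y_k) − f(y_(k-1))).
f(y_0) = -0.675476, f(y_1) = 0.295160
y_2 = 0.527000 - (0.295160)·(0.527000 - 1.070000)/(0.295160 - (-0.675476)) = 0.692120; f(y_2) = 0.022404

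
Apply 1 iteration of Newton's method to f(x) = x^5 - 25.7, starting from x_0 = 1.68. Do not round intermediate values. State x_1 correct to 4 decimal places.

1.9892

f'(x) = 5x^4
x_0 = 1.680000: f = -12.317218, f' = 39.829709 → x_1 = 1.680000 - (-12.317218)/(39.829709) = 1.989247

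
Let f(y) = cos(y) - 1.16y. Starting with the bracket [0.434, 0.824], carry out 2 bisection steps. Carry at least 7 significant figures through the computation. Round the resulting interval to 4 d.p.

f(0.434000) = 0.403851, f(0.824000) = -0.276549 (opposite signs)
step 1: m = 0.629000, f(m) = 0.078976 > 0 → root in [0.629000, 0.824000]
step 2: m = 0.726500, f(m) = -0.095236 < 0 → root in [0.629000, 0.726500]

[0.6290, 0.7265]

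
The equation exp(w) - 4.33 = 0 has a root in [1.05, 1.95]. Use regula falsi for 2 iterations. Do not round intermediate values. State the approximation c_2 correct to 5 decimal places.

1.44347

f(1.050000) = -1.472349, f(1.950000) = 2.698688
step 1: c = 1.367694, f(c) = -0.403713 < 0 → new bracket [1.367694, 1.950000]
step 2: c = 1.443469, f(c) = -0.094636 < 0 → new bracket [1.443469, 1.950000]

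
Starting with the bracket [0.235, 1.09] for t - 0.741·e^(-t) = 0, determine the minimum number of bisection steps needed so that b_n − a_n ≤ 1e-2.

7

Initial width b − a = 1.09 − 0.235 = 0.855000.
After n steps the width is (b−a)/2^n; need (b−a)/2^n ≤ 1e-2.
So n ≥ log₂(0.855000/1e-2) = log₂(85.5000) ≈ 6.4179.
Hence n = 7.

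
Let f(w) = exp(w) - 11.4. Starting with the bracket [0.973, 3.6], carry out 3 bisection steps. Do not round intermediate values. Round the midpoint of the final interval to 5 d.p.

f(0.973000) = -8.754130, f(3.600000) = 25.198234 (opposite signs)
step 1: m = 2.286500, f(m) = -1.559564 < 0 → root in [2.286500, 3.600000]
step 2: m = 2.943250, f(m) = 7.577423 > 0 → root in [2.286500, 2.943250]
step 3: m = 2.614875, f(m) = 2.265508 > 0 → root in [2.286500, 2.614875]
Midpoint of [2.286500, 2.614875] = 2.450687

2.45069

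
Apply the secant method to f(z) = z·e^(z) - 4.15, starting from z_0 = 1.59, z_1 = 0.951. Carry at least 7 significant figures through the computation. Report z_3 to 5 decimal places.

1.23737

f(z_0) = 3.646961, f(z_1) = -1.688530
z_2 = 0.951000 - (-1.688530)·(0.951000 - 1.590000)/(-1.688530 - (3.646961)) = 1.153225; f(z_2) = -0.496127
z_3 = 1.153225 - (-0.496127)·(1.153225 - 0.951000)/(-0.496127 - (-1.688530)) = 1.237366; f(z_3) = 0.114608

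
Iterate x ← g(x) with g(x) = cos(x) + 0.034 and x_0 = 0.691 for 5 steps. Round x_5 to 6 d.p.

0.769581

x_1 = g(0.691000) = 0.804609
x_2 = g(0.804609) = 0.727393
x_3 = g(0.727393) = 0.780910
x_4 = g(0.780910) = 0.744273
x_5 = g(0.744273) = 0.769581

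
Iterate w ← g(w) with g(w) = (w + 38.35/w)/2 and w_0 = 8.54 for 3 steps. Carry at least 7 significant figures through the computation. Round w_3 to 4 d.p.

6.1927

w_1 = g(8.540000) = 6.515316
w_2 = g(6.515316) = 6.200723
w_3 = g(6.200723) = 6.192743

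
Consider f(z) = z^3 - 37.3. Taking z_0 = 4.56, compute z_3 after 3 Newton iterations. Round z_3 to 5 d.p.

3.34137

f'(z) = 3z^2
z_0 = 4.560000: f = 57.518816, f' = 62.380800 → z_1 = 4.560000 - (57.518816)/(62.380800) = 3.637940
z_1 = 3.637940: f = 10.846723, f' = 39.703831 → z_2 = 3.637940 - (10.846723)/(39.703831) = 3.364750
z_2 = 3.364750: f = 0.794145, f' = 33.964618 → z_3 = 3.364750 - (0.794145)/(33.964618) = 3.341368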